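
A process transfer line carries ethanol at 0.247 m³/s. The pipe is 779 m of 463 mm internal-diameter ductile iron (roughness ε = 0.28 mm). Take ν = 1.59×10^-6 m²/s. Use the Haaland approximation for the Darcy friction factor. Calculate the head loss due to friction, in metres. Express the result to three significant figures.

h_f ≈ 3.38 m

V = 4Q/(πD²) = 4·0.247/(π·0.463²) = 1.467 m/s
Re = VD/ν = 1.467·0.463/1.59×10^-6 = 4.27×10^5 → turbulent
ε/D = 0.28/463 = 6.05×10^-4
Haaland: f = 0.01833
h_f = f(L/D)V²/(2g) = 0.01833·(779/0.463)·1.467²/(2·9.81) = 3.383 m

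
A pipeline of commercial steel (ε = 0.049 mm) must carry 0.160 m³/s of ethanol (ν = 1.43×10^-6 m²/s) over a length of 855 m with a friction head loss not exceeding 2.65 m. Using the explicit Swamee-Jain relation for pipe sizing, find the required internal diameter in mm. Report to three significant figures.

Swamee-Jain (Type III): D = 0.66·[ε^1.25·(LQ²/(gh_f))^4.75 + ν·Q^9.4·(L/(gh_f))^5.2]^0.04
LQ²/(gh_f) = 0.8420; L/(gh_f) = 32.89
Term 1 = ε^1.25·(…)^4.75 = 1.81×10^-6; Term 2 = ν·Q^9.4·(…)^5.2 = 3.65×10^-6
D = 0.66·(1.81×10^-6 + 3.65×10^-6)^0.04 = 0.4065 m = 406 mm
Check: V = 1.23 m/s, Re = 3.50×10^5, f = 0.01532, h_f = 2.50 m ≈ 2.65 m ✓

D ≈ 406 mm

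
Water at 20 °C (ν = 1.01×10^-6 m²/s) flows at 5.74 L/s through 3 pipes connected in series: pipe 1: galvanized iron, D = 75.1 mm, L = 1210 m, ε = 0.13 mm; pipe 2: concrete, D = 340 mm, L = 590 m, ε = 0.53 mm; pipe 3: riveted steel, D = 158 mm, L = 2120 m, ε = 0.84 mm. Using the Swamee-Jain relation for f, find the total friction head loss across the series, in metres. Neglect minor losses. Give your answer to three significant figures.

H ≈ 36.0 m

Pipe 1: V = 1.296 m/s, Re = 9.64×10^4, ε/D = 0.00173, f = 0.02467, h_1 = f(L/D)V²/2g = 34.02 m
Pipe 2: V = 0.06322 m/s, Re = 2.13×10^4, ε/D = 0.00156, f = 0.02895, h_2 = f(L/D)V²/2g = 0.01023 m
Pipe 3: V = 0.2928 m/s, Re = 4.58×10^4, ε/D = 0.00532, f = 0.03321, h_3 = f(L/D)V²/2g = 1.946 m
Series → Q common, losses add: H = Σh = 35.97 m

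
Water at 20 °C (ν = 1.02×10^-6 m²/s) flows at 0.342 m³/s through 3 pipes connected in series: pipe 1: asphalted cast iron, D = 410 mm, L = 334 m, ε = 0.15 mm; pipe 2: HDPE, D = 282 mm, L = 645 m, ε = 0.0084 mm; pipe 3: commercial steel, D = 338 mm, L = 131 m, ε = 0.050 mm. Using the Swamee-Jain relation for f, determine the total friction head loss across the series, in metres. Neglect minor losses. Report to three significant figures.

H ≈ 49.4 m

Pipe 1: V = 2.590 m/s, Re = 1.04×10^6, ε/D = 3.66×10^-4, f = 0.01629, h_1 = f(L/D)V²/2g = 4.539 m
Pipe 2: V = 5.476 m/s, Re = 1.51×10^6, ε/D = 2.98×10^-5, f = 0.01169, h_2 = f(L/D)V²/2g = 40.87 m
Pipe 3: V = 3.812 m/s, Re = 1.26×10^6, ε/D = 1.48×10^-4, f = 0.01395, h_3 = f(L/D)V²/2g = 4.004 m
Series → Q common, losses add: H = Σh = 49.42 m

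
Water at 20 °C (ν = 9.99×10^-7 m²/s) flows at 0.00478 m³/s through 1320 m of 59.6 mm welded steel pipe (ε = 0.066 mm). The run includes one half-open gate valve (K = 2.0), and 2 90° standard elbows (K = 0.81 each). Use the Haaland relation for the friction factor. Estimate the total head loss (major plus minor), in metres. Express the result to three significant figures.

V = 4Q/(πD²) = 1.713 m/s; V²/2g = 0.1496 m
Re = 1.02×10^5, ε/D = 0.00111 → f = 0.02229 (Haaland)
Major: h_f = f(L/D)·V²/2g = 0.02229·22148·0.1496 = 73.87 m
Minor: ΣK = 3.62; h_m = ΣK·V²/2g = 0.5416 m
Total H_L = 73.87 + 0.5416 = 74.41 m

H_L ≈ 74.4 m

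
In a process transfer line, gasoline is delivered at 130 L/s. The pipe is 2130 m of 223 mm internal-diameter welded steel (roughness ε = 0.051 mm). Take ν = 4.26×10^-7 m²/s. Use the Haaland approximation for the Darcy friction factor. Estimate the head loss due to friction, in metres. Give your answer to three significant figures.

V = 4Q/(πD²) = 4·0.130/(π·0.223²) = 3.328 m/s
Re = VD/ν = 3.328·0.223/4.26×10^-7 = 1.74×10^6 → turbulent
ε/D = 0.051/223 = 2.29×10^-4
Haaland: f = 0.01460
h_f = f(L/D)V²/(2g) = 0.01460·(2130/0.223)·3.328²/(2·9.81) = 78.74 m

h_f ≈ 78.7 m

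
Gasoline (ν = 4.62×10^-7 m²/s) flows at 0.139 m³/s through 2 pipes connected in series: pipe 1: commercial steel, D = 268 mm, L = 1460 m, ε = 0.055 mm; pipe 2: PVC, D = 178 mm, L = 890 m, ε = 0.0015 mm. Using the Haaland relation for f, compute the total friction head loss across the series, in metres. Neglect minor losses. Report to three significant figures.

Pipe 1: V = 2.464 m/s, Re = 1.43×10^6, ε/D = 2.05×10^-4, f = 0.01443, h_1 = f(L/D)V²/2g = 24.32 m
Pipe 2: V = 5.586 m/s, Re = 2.15×10^6, ε/D = 8.43×10^-6, f = 0.01048, h_2 = f(L/D)V²/2g = 83.36 m
Series → Q common, losses add: H = Σh = 107.7 m

H ≈ 108 m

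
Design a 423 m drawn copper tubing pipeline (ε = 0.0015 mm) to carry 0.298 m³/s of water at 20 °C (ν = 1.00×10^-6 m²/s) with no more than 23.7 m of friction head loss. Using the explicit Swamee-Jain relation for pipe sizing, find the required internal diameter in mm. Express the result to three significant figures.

Swamee-Jain (Type III): D = 0.66·[ε^1.25·(LQ²/(gh_f))^4.75 + ν·Q^9.4·(L/(gh_f))^5.2]^0.04
LQ²/(gh_f) = 0.1616; L/(gh_f) = 1.819
Term 1 = ε^1.25·(…)^4.75 = 9.12×10^-12; Term 2 = ν·Q^9.4·(…)^5.2 = 2.57×10^-10
D = 0.66·(9.12×10^-12 + 2.57×10^-10)^0.04 = 0.2732 m = 273 mm
Check: V = 5.08 m/s, Re = 1.39×10^6, f = 0.01116, h_f = 22.7 m ≈ 23.7 m ✓

D ≈ 273 mm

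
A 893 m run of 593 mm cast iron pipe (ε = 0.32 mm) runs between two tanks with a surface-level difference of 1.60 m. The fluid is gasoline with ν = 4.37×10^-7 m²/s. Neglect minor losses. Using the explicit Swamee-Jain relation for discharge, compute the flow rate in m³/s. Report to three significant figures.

Swamee-Jain (Type II): Q = -0.965·√(gD⁵h_f/L)·ln[ε/(3.7D) + √(3.17ν²L/(gD³h_f))]
√(gD⁵h_f/L) = √(9.81·0.593⁵·1.60/893) = 0.03590
ε/(3.7D) = 1.46×10^-4; √(3.17ν²L/(gD³h_f)) = 1.29×10^-5
Q = -0.965·0.03590·ln(1.587×10^-4) = 0.3031 m³/s
Check: V = 1.10 m/s, Re = 1.49×10^6, f = 0.01740, h_f = 1.61 m ≈ 1.60 m ✓

Q ≈ 0.303 m³/s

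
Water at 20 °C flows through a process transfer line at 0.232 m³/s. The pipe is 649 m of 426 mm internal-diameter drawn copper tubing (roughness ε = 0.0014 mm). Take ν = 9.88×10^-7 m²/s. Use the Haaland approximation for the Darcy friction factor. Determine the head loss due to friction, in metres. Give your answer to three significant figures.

h_f ≈ 2.54 m

V = 4Q/(πD²) = 4·0.232/(π·0.426²) = 1.628 m/s
Re = VD/ν = 1.628·0.426/9.88×10^-7 = 7.02×10^5 → turbulent
ε/D = 0.0014/426 = 3.29×10^-6
Haaland: f = 0.01235
h_f = f(L/D)V²/(2g) = 0.01235·(649/0.426)·1.628²/(2·9.81) = 2.541 m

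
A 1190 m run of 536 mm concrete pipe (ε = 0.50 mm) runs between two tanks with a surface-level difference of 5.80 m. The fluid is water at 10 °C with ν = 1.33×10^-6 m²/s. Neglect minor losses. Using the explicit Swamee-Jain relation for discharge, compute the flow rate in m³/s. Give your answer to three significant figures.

Swamee-Jain (Type II): Q = -0.965·√(gD⁵h_f/L)·ln[ε/(3.7D) + √(3.17ν²L/(gD³h_f))]
√(gD⁵h_f/L) = √(9.81·0.536⁵·5.80/1190) = 0.04599
ε/(3.7D) = 2.52×10^-4; √(3.17ν²L/(gD³h_f)) = 2.76×10^-5
Q = -0.965·0.04599·ln(2.797×10^-4) = 0.3631 m³/s
Check: V = 1.61 m/s, Re = 6.49×10^5, f = 0.01991, h_f = 5.83 m ≈ 5.80 m ✓

Q ≈ 0.363 m³/s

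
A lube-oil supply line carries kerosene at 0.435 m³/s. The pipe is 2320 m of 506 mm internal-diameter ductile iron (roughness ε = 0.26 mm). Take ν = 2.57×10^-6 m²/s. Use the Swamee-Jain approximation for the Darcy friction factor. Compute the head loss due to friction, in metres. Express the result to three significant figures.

h_f ≈ 19.7 m

V = 4Q/(πD²) = 4·0.435/(π·0.506²) = 2.163 m/s
Re = VD/ν = 2.163·0.506/2.57×10^-6 = 4.26×10^5 → turbulent
ε/D = 0.26/506 = 5.14×10^-4
Swamee-Jain: f = 0.01801
h_f = f(L/D)V²/(2g) = 0.01801·(2320/0.506)·2.163²/(2·9.81) = 19.70 m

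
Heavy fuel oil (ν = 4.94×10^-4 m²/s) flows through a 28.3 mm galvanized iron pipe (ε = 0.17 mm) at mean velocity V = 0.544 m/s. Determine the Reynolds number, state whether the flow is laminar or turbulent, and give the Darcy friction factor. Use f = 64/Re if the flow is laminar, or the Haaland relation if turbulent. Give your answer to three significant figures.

Re ≈ 31.2; laminar; f = 64/Re ≈ 2.05

Re = VD/ν = 0.5440·0.0283/4.94×10^-4 = 31.2
Re < 2300 → laminar → f = 64/Re = 2.054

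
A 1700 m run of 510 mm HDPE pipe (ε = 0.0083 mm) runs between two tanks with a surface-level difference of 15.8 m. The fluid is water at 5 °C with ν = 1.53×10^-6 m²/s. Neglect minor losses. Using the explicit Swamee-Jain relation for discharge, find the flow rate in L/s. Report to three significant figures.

Swamee-Jain (Type II): Q = -0.965·√(gD⁵h_f/L)·ln[ε/(3.7D) + √(3.17ν²L/(gD³h_f))]
√(gD⁵h_f/L) = √(9.81·0.510⁵·15.8/1700) = 0.05609
ε/(3.7D) = 4.40×10^-6; √(3.17ν²L/(gD³h_f)) = 2.48×10^-5
Q = -0.965·0.05609·ln(2.917×10^-5) = 0.5652 m³/s
Check: V = 2.77 m/s, Re = 9.22×10^5, f = 0.01214, h_f = 15.8 m ≈ 15.8 m ✓

Q ≈ 565 L/s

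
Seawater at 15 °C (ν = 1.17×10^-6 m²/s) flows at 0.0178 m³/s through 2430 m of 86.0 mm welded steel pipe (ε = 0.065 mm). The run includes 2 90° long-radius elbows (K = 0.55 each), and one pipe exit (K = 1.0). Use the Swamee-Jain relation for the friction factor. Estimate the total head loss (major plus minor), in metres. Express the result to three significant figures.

H_L ≈ 272 m

V = 4Q/(πD²) = 3.064 m/s; V²/2g = 0.4786 m
Re = 2.25×10^5, ε/D = 7.56×10^-4 → f = 0.02000 (Swamee-Jain)
Major: h_f = f(L/D)·V²/2g = 0.02000·28256·0.4786 = 270.5 m
Minor: ΣK = 2.10; h_m = ΣK·V²/2g = 1.005 m
Total H_L = 270.5 + 1.005 = 271.5 m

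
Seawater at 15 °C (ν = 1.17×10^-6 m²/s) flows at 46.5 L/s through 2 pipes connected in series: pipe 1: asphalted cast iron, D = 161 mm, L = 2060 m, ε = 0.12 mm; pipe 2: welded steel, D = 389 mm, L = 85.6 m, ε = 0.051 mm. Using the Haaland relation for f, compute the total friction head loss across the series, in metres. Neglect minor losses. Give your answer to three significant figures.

Pipe 1: V = 2.284 m/s, Re = 3.14×10^5, ε/D = 7.45×10^-4, f = 0.01933, h_1 = f(L/D)V²/2g = 65.76 m
Pipe 2: V = 0.3913 m/s, Re = 1.30×10^5, ε/D = 1.31×10^-4, f = 0.01758, h_2 = f(L/D)V²/2g = 0.03018 m
Series → Q common, losses add: H = Σh = 65.79 m

H ≈ 65.8 m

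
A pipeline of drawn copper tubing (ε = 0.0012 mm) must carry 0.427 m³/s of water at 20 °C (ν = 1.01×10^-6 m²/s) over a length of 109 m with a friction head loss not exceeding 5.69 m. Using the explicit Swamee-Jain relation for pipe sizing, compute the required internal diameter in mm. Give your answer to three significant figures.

Swamee-Jain (Type III): D = 0.66·[ε^1.25·(LQ²/(gh_f))^4.75 + ν·Q^9.4·(L/(gh_f))^5.2]^0.04
LQ²/(gh_f) = 0.3560; L/(gh_f) = 1.953
Term 1 = ε^1.25·(…)^4.75 = 2.94×10^-10; Term 2 = ν·Q^9.4·(…)^5.2 = 1.10×10^-8
D = 0.66·(2.94×10^-10 + 1.10×10^-8)^0.04 = 0.3174 m = 317 mm
Check: V = 5.40 m/s, Re = 1.70×10^6, f = 0.01077, h_f = 5.49 m ≈ 5.69 m ✓

D ≈ 317 mm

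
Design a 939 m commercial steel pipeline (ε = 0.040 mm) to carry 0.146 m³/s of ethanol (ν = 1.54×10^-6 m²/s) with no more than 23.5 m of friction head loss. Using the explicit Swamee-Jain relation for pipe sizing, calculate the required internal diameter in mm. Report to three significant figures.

Swamee-Jain (Type III): D = 0.66·[ε^1.25·(LQ²/(gh_f))^4.75 + ν·Q^9.4·(L/(gh_f))^5.2]^0.04
LQ²/(gh_f) = 0.08682; L/(gh_f) = 4.073
Term 1 = ε^1.25·(…)^4.75 = 2.89×10^-11; Term 2 = ν·Q^9.4·(…)^5.2 = 3.19×10^-11
D = 0.66·(2.89×10^-11 + 3.19×10^-11)^0.04 = 0.2576 m = 258 mm
Check: V = 2.80 m/s, Re = 4.69×10^5, f = 0.01517, h_f = 22.1 m ≈ 23.5 m ✓

D ≈ 258 mm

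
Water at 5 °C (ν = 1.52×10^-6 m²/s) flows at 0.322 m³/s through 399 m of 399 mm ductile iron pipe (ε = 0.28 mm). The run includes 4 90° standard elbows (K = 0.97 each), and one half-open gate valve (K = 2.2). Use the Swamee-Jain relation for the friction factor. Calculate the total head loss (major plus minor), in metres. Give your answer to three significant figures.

V = 4Q/(πD²) = 2.575 m/s; V²/2g = 0.3380 m
Re = 6.76×10^5, ε/D = 7.02×10^-4 → f = 0.01873 (Swamee-Jain)
Major: h_f = f(L/D)·V²/2g = 0.01873·1000·0.3380 = 6.332 m
Minor: ΣK = 6.08; h_m = ΣK·V²/2g = 2.055 m
Total H_L = 6.332 + 2.055 = 8.387 m

H_L ≈ 8.39 m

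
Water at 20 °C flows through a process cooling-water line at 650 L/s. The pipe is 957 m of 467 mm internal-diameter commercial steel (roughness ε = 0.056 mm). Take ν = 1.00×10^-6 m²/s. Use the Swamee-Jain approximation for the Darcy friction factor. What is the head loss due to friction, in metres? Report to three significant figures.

V = 4Q/(πD²) = 4·0.650/(π·0.467²) = 3.795 m/s
Re = VD/ν = 3.795·0.467/1.00×10^-6 = 1.77×10^6 → turbulent
ε/D = 0.056/467 = 1.20×10^-4
Swamee-Jain: f = 0.01329
h_f = f(L/D)V²/(2g) = 0.01329·(957/0.467)·3.795²/(2·9.81) = 19.99 m

h_f ≈ 20.0 m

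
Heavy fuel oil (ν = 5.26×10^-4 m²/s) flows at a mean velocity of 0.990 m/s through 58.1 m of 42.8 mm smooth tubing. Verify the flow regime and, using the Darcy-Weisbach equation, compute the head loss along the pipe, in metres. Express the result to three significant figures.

h_f ≈ 53.9 m

Re = VD/ν = 0.990·0.04280/5.26×10^-4 = 80.6 → laminar (Re < 2300)
f = 64/Re = 0.7945
h_f = f(L/D)V²/(2g) = 0.7945·(58.1/0.04280)·0.990²/(2·9.81) = 53.88 m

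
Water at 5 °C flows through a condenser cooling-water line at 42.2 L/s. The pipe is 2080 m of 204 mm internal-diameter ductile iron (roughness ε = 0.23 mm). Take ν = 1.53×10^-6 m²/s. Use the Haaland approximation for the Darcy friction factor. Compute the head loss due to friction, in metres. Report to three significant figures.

V = 4Q/(πD²) = 4·0.0422/(π·0.204²) = 1.291 m/s
Re = VD/ν = 1.291·0.204/1.53×10^-6 = 1.72×10^5 → turbulent
ε/D = 0.23/204 = 0.00113
Haaland: f = 0.02158
h_f = f(L/D)V²/(2g) = 0.02158·(2080/0.204)·1.291²/(2·9.81) = 18.69 m

h_f ≈ 18.7 m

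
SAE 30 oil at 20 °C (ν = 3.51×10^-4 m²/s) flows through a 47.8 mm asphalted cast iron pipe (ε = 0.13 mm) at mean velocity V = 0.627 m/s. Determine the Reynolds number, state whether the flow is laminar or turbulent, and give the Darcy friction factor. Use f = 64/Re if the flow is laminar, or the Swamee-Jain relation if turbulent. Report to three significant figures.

Re = VD/ν = 0.6270·0.0478/3.51×10^-4 = 85.4
Re < 2300 → laminar → f = 64/Re = 0.7495

Re ≈ 85.4; laminar; f = 64/Re ≈ 0.750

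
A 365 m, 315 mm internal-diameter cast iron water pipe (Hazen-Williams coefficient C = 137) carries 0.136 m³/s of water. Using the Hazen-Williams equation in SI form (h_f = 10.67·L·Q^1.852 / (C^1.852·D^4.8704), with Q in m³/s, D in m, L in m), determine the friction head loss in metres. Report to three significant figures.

h_f = 10.67·365·0.136^1.852 / (137^1.852·0.315^4.8704) = 2.965 m

h_f ≈ 2.96 m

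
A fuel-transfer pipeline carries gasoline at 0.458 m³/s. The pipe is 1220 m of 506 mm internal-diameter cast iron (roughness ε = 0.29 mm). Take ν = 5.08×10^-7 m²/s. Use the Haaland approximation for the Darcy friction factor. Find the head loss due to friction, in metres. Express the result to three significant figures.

h_f ≈ 11.1 m

V = 4Q/(πD²) = 4·0.458/(π·0.506²) = 2.278 m/s
Re = VD/ν = 2.278·0.506/5.08×10^-7 = 2.27×10^6 → turbulent
ε/D = 0.29/506 = 5.73×10^-4
Haaland: f = 0.01744
h_f = f(L/D)V²/(2g) = 0.01744·(1220/0.506)·2.278²/(2·9.81) = 11.12 m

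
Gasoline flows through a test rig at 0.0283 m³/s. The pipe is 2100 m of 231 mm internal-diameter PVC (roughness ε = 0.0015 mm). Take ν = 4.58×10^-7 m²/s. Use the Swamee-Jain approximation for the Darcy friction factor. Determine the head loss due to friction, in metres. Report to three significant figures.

V = 4Q/(πD²) = 4·0.0283/(π·0.231²) = 0.6753 m/s
Re = VD/ν = 0.6753·0.231/4.58×10^-7 = 3.41×10^5 → turbulent
ε/D = 0.0015/231 = 6.49×10^-6
Swamee-Jain: f = 0.01412
h_f = f(L/D)V²/(2g) = 0.01412·(2100/0.231)·0.6753²/(2·9.81) = 2.983 m

h_f ≈ 2.98 m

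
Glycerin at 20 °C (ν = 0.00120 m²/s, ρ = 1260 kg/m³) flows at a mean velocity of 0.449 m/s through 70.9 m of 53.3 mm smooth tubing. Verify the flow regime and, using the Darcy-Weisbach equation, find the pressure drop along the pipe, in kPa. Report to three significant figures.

Δp ≈ 542 kPa

Re = VD/ν = 0.449·0.05330/0.00120 = 19.9 → laminar (Re < 2300)
f = 64/Re = 3.209
h_f = f(L/D)V²/(2g) = 3.209·(70.9/0.05330)·0.449²/(2·9.81) = 43.86 m
Δp = ρg·h_f = 1260·9.81·43.86 = 542.2 kPa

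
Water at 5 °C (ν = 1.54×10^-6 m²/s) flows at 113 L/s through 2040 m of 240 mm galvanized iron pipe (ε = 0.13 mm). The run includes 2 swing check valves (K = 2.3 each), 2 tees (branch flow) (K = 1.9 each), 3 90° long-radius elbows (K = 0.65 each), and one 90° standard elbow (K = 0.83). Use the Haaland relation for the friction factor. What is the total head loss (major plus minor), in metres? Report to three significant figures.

V = 4Q/(πD²) = 2.498 m/s; V²/2g = 0.3180 m
Re = 3.89×10^5, ε/D = 5.42×10^-4 → f = 0.01804 (Haaland)
Major: h_f = f(L/D)·V²/2g = 0.01804·8500·0.3180 = 48.77 m
Minor: ΣK = 11.2; h_m = ΣK·V²/2g = 3.555 m
Total H_L = 48.77 + 3.555 = 52.33 m

H_L ≈ 52.3 m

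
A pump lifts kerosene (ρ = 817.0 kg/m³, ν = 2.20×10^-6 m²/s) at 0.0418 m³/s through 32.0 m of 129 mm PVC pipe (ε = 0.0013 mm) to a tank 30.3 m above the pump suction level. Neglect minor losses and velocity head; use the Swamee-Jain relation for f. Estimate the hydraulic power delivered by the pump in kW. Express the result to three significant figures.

V = 4Q/(πD²) = 3.198 m/s; Re = 1.88×10^5; ε/D = 1.01×10^-5; f = 0.01582
h_f = f(L/D)V²/2g = 2.046 m
Total head H = z + h_f = 30.3 + 2.046 = 32.35 m
P_hyd = ρgQH = 817.0·9.81·0.0418·32.35 = 10.84 kW

P_hyd ≈ 10.8 kW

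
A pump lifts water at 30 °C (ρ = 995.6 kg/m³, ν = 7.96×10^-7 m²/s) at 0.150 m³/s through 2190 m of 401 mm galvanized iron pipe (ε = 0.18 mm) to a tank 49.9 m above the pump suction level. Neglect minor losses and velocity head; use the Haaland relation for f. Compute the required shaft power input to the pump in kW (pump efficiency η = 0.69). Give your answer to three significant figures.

P_shaft ≈ 120 kW

V = 4Q/(πD²) = 1.188 m/s; Re = 5.98×10^5; ε/D = 4.49×10^-4; f = 0.01711
h_f = f(L/D)V²/2g = 6.717 m
Total head H = z + h_f = 49.9 + 6.717 = 56.62 m
P_hyd = ρgQH = 995.6·9.81·0.150·56.62 = 82.95 kW
P_shaft = P_hyd/η = 82.95/0.69 = 120.2 kW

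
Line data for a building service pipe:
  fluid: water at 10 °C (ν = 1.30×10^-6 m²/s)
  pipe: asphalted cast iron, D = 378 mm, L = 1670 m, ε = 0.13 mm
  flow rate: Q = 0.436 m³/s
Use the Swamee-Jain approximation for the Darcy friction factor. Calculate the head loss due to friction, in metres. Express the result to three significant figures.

V = 4Q/(πD²) = 4·0.436/(π·0.378²) = 3.885 m/s
Re = VD/ν = 3.885·0.378/1.30×10^-6 = 1.13×10^6 → turbulent
ε/D = 0.13/378 = 3.44×10^-4
Swamee-Jain: f = 0.01606
h_f = f(L/D)V²/(2g) = 0.01606·(1670/0.378)·3.885²/(2·9.81) = 54.59 m

h_f ≈ 54.6 m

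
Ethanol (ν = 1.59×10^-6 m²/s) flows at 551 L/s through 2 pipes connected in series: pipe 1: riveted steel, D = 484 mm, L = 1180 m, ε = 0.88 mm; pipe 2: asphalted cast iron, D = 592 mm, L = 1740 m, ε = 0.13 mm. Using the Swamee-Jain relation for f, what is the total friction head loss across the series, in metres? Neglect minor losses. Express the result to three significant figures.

H ≈ 34.9 m

Pipe 1: V = 2.995 m/s, Re = 9.12×10^5, ε/D = 0.00182, f = 0.02314, h_1 = f(L/D)V²/2g = 25.79 m
Pipe 2: V = 2.002 m/s, Re = 7.45×10^5, ε/D = 2.20×10^-4, f = 0.01524, h_2 = f(L/D)V²/2g = 9.149 m
Series → Q common, losses add: H = Σh = 34.94 m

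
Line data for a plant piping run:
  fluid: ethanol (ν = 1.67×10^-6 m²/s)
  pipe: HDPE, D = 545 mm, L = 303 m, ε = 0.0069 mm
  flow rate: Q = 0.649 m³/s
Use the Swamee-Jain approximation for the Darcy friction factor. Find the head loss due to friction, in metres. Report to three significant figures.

h_f ≈ 2.65 m

V = 4Q/(πD²) = 4·0.649/(π·0.545²) = 2.782 m/s
Re = VD/ν = 2.782·0.545/1.67×10^-6 = 9.08×10^5 → turbulent
ε/D = 0.0069/545 = 1.27×10^-5
Swamee-Jain: f = 0.01209
h_f = f(L/D)V²/(2g) = 0.01209·(303/0.545)·2.782²/(2·9.81) = 2.651 m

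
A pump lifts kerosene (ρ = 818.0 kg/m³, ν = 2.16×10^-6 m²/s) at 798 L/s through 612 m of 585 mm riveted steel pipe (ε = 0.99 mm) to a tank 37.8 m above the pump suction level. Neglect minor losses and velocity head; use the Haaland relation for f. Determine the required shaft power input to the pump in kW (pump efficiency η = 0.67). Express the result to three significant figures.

P_shaft ≈ 463 kW

V = 4Q/(πD²) = 2.969 m/s; Re = 8.04×10^5; ε/D = 0.00169; f = 0.02269
h_f = f(L/D)V²/2g = 10.66 m
Total head H = z + h_f = 37.8 + 10.66 = 48.46 m
P_hyd = ρgQH = 818.0·9.81·0.798·48.46 = 310.3 kW
P_shaft = P_hyd/η = 310.3/0.67 = 463.2 kW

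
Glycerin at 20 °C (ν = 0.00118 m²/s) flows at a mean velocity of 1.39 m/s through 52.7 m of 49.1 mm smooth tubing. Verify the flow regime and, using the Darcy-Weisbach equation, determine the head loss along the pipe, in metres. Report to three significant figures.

h_f ≈ 117 m

Re = VD/ν = 1.39·0.04910/0.00118 = 57.8 → laminar (Re < 2300)
f = 64/Re = 1.107
h_f = f(L/D)V²/(2g) = 1.107·(52.7/0.04910)·1.39²/(2·9.81) = 117.0 m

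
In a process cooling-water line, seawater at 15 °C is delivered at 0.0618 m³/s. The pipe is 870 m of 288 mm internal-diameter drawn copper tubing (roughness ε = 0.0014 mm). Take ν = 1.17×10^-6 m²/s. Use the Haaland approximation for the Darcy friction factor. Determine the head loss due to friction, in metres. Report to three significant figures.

h_f ≈ 2.09 m

V = 4Q/(πD²) = 4·0.0618/(π·0.288²) = 0.9487 m/s
Re = VD/ν = 0.9487·0.288/1.17×10^-6 = 2.34×10^5 → turbulent
ε/D = 0.0014/288 = 4.86×10^-6
Haaland: f = 0.01507
h_f = f(L/D)V²/(2g) = 0.01507·(870/0.288)·0.9487²/(2·9.81) = 2.089 m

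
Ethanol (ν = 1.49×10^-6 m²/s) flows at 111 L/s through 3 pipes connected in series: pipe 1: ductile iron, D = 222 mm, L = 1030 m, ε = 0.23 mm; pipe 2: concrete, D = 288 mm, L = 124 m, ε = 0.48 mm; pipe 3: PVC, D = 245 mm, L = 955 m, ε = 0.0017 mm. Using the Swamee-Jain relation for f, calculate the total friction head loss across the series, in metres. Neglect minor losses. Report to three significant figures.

H ≈ 56.8 m

Pipe 1: V = 2.868 m/s, Re = 4.27×10^5, ε/D = 0.00104, f = 0.02061, h_1 = f(L/D)V²/2g = 40.08 m
Pipe 2: V = 1.704 m/s, Re = 3.29×10^5, ε/D = 0.00167, f = 0.02309, h_2 = f(L/D)V²/2g = 1.471 m
Pipe 3: V = 2.355 m/s, Re = 3.87×10^5, ε/D = 6.94×10^-6, f = 0.01381, h_3 = f(L/D)V²/2g = 15.21 m
Series → Q common, losses add: H = Σh = 56.76 m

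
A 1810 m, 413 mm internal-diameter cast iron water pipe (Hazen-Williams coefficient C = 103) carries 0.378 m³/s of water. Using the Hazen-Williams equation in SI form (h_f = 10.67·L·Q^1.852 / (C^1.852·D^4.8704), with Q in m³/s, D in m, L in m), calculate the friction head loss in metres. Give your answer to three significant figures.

h_f ≈ 44.3 m

h_f = 10.67·1810·0.378^1.852 / (103^1.852·0.413^4.8704) = 44.26 m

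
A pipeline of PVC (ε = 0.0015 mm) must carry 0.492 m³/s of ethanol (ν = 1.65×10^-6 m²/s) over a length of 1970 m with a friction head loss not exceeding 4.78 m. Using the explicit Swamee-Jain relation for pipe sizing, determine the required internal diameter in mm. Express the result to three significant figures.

D ≈ 646 mm

Swamee-Jain (Type III): D = 0.66·[ε^1.25·(LQ²/(gh_f))^4.75 + ν·Q^9.4·(L/(gh_f))^5.2]^0.04
LQ²/(gh_f) = 10.17; L/(gh_f) = 42.01
Term 1 = ε^1.25·(…)^4.75 = 0.00320; Term 2 = ν·Q^9.4·(…)^5.2 = 0.580
D = 0.66·(0.00320 + 0.580)^0.04 = 0.6459 m = 646 mm
Check: V = 1.50 m/s, Re = 5.88×10^5, f = 0.01276, h_f = 4.47 m ≈ 4.78 m ✓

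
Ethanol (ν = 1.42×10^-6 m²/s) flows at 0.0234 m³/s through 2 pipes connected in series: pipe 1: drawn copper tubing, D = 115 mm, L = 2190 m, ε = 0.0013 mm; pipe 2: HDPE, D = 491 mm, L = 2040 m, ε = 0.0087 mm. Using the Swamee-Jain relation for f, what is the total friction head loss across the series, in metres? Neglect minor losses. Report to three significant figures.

Pipe 1: V = 2.253 m/s, Re = 1.82×10^5, ε/D = 1.13×10^-5, f = 0.01591, h_1 = f(L/D)V²/2g = 78.39 m
Pipe 2: V = 0.1236 m/s, Re = 4.27×10^4, ε/D = 1.77×10^-5, f = 0.02158, h_2 = f(L/D)V²/2g = 0.06980 m
Series → Q common, losses add: H = Σh = 78.46 m

H ≈ 78.5 m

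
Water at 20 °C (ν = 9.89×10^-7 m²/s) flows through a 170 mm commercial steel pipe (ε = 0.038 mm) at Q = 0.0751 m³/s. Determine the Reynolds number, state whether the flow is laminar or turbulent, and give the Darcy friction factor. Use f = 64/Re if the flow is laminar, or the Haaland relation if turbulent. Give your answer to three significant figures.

V = 4Q/(πD²) = 3.309 m/s
Re = VD/ν = 3.309·0.170/9.89×10^-7 = 5.69×10^5
Re > 4000 → turbulent; ε/D = 2.24×10^-4
Haaland: f = 0.01536

Re ≈ 5.69×10^5; turbulent; f ≈ 0.0154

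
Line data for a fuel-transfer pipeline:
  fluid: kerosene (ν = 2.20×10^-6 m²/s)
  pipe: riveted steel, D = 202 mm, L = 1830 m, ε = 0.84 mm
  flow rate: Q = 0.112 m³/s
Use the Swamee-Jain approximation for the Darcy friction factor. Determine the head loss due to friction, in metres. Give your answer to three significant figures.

h_f ≈ 165 m

V = 4Q/(πD²) = 4·0.112/(π·0.202²) = 3.495 m/s
Re = VD/ν = 3.495·0.202/2.20×10^-6 = 3.21×10^5 → turbulent
ε/D = 0.84/202 = 0.00416
Swamee-Jain: f = 0.02921
h_f = f(L/D)V²/(2g) = 0.02921·(1830/0.202)·3.495²/(2·9.81) = 164.8 m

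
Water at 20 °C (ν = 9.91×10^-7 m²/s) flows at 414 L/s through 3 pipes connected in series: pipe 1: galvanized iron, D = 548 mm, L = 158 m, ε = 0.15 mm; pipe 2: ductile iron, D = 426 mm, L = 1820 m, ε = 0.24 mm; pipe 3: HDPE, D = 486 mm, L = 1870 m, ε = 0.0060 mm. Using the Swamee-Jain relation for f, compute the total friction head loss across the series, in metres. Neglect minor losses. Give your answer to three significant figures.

H ≈ 44.5 m

Pipe 1: V = 1.755 m/s, Re = 9.71×10^5, ε/D = 2.74×10^-4, f = 0.01554, h_1 = f(L/D)V²/2g = 0.7035 m
Pipe 2: V = 2.905 m/s, Re = 1.25×10^6, ε/D = 5.63×10^-4, f = 0.01762, h_2 = f(L/D)V²/2g = 32.37 m
Pipe 3: V = 2.232 m/s, Re = 1.09×10^6, ε/D = 1.23×10^-5, f = 0.01175, h_3 = f(L/D)V²/2g = 11.48 m
Series → Q common, losses add: H = Σh = 44.55 m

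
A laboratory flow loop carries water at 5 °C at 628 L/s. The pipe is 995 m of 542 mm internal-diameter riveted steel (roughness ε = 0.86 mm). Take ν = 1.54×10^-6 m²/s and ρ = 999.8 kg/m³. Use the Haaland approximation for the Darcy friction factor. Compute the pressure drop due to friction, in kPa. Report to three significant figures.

V = 4Q/(πD²) = 4·0.628/(π·0.542²) = 2.722 m/s
Re = VD/ν = 2.722·0.542/1.54×10^-6 = 9.58×10^5 → turbulent
ε/D = 0.86/542 = 0.00159
Haaland: f = 0.02229
h_f = f(L/D)V²/(2g) = 0.02229·(995/0.542)·2.722²/(2·9.81) = 15.45 m
Δp = ρg·h_f = 999.8·9.81·15.45 = 151.5 kPa

Δp ≈ 152 kPa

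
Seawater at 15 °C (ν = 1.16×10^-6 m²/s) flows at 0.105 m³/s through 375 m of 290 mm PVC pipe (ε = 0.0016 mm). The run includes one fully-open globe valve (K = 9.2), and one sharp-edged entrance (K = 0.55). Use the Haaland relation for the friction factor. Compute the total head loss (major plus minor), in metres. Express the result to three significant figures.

H_L ≈ 3.53 m

V = 4Q/(πD²) = 1.590 m/s; V²/2g = 0.1288 m
Re = 3.97×10^5, ε/D = 5.52×10^-6 → f = 0.01367 (Haaland)
Major: h_f = f(L/D)·V²/2g = 0.01367·1293·0.1288 = 2.276 m
Minor: ΣK = 9.75; h_m = ΣK·V²/2g = 1.256 m
Total H_L = 2.276 + 1.256 = 3.532 m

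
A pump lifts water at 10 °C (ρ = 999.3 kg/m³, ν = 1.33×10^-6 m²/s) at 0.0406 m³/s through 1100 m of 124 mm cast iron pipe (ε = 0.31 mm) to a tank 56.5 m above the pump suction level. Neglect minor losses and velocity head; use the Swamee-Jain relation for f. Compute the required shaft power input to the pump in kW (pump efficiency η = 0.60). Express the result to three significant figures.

P_shaft ≈ 124 kW

V = 4Q/(πD²) = 3.362 m/s; Re = 3.13×10^5; ε/D = 0.00250; f = 0.02551
h_f = f(L/D)V²/2g = 130.4 m
Total head H = z + h_f = 56.5 + 130.4 = 186.9 m
P_hyd = ρgQH = 999.3·9.81·0.0406·186.9 = 74.38 kW
P_shaft = P_hyd/η = 74.38/0.60 = 124.0 kW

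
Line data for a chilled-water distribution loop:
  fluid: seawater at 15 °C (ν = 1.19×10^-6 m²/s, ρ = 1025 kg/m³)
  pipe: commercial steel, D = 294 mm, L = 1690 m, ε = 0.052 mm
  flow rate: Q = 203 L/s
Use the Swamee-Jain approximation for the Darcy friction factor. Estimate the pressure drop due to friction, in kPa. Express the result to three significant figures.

V = 4Q/(πD²) = 4·0.203/(π·0.294²) = 2.990 m/s
Re = VD/ν = 2.990·0.294/1.19×10^-6 = 7.39×10^5 → turbulent
ε/D = 0.052/294 = 1.77×10^-4
Swamee-Jain: f = 0.01481
h_f = f(L/D)V²/(2g) = 0.01481·(1690/0.294)·2.990²/(2·9.81) = 38.79 m
Δp = ρg·h_f = 1025·9.81·38.79 = 390.1 kPa

Δp ≈ 390 kPa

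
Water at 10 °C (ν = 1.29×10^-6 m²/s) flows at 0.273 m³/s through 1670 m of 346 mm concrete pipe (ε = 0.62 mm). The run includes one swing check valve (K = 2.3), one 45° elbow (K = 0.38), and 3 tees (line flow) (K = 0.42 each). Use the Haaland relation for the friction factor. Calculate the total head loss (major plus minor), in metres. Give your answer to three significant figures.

H_L ≈ 49.4 m

V = 4Q/(πD²) = 2.903 m/s; V²/2g = 0.4297 m
Re = 7.79×10^5, ε/D = 0.00179 → f = 0.02302 (Haaland)
Major: h_f = f(L/D)·V²/2g = 0.02302·4827·0.4297 = 47.74 m
Minor: ΣK = 3.94; h_m = ΣK·V²/2g = 1.693 m
Total H_L = 47.74 + 1.693 = 49.44 m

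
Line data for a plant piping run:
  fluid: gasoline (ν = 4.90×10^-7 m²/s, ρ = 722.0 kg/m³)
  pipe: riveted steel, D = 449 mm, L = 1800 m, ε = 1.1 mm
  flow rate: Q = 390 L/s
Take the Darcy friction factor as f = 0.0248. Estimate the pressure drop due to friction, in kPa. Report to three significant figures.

V = 4Q/(πD²) = 4·0.390/(π·0.449²) = 2.463 m/s
h_f = f(L/D)V²/(2g) = 0.02480·(1800/0.449)·2.463²/(2·9.81) = 30.74 m
Δp = ρg·h_f = 722.0·9.81·30.74 = 217.7 kPa

Δp ≈ 218 kPa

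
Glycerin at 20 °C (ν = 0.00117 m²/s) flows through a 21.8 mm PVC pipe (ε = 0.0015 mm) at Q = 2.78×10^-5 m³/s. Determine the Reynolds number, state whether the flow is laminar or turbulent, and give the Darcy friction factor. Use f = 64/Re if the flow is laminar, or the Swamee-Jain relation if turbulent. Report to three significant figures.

Re ≈ 1.39; laminar; f = 64/Re ≈ 46.1

V = 4Q/(πD²) = 0.07448 m/s
Re = VD/ν = 0.07448·0.0218/0.00117 = 1.39
Re < 2300 → laminar → f = 64/Re = 46.12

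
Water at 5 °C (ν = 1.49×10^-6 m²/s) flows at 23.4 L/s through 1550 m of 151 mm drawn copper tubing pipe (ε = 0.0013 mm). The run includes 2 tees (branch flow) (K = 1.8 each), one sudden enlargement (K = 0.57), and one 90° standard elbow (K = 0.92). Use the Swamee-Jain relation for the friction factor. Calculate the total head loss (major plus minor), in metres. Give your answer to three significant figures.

H_L ≈ 15.6 m

V = 4Q/(πD²) = 1.307 m/s; V²/2g = 0.08703 m
Re = 1.32×10^5, ε/D = 8.61×10^-6 → f = 0.01692 (Swamee-Jain)
Major: h_f = f(L/D)·V²/2g = 0.01692·10265·0.08703 = 15.12 m
Minor: ΣK = 5.09; h_m = ΣK·V²/2g = 0.4430 m
Total H_L = 15.12 + 0.4430 = 15.56 m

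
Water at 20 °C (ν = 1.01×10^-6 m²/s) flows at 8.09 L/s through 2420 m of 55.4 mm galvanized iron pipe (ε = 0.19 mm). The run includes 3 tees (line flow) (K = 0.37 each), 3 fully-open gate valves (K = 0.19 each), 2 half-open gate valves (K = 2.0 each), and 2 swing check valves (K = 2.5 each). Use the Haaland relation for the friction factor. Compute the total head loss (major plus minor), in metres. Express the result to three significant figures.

V = 4Q/(πD²) = 3.356 m/s; V²/2g = 0.5741 m
Re = 1.84×10^5, ε/D = 0.00343 → f = 0.02783 (Haaland)
Major: h_f = f(L/D)·V²/2g = 0.02783·43682·0.5741 = 697.9 m
Minor: ΣK = 10.7; h_m = ΣK·V²/2g = 6.131 m
Total H_L = 697.9 + 6.131 = 704.0 m

H_L ≈ 704 m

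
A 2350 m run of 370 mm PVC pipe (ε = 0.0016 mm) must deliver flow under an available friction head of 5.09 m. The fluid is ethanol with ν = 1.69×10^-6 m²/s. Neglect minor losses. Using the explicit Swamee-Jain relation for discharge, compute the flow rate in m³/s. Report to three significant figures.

Q ≈ 0.109 m³/s

Swamee-Jain (Type II): Q = -0.965·√(gD⁵h_f/L)·ln[ε/(3.7D) + √(3.17ν²L/(gD³h_f))]
√(gD⁵h_f/L) = √(9.81·0.370⁵·5.09/2350) = 0.01214
ε/(3.7D) = 1.17×10^-6; √(3.17ν²L/(gD³h_f)) = 9.17×10^-5
Q = -0.965·0.01214·ln(9.289×10^-5) = 0.1088 m³/s
Check: V = 1.01 m/s, Re = 2.21×10^5, f = 0.01527, h_f = 5.06 m ≈ 5.09 m ✓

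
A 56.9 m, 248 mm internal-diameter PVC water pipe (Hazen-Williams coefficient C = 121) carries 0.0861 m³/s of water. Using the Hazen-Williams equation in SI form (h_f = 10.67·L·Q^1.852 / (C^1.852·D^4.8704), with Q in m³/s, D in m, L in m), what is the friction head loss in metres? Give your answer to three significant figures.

h_f ≈ 0.800 m

h_f = 10.67·56.9·0.0861^1.852 / (121^1.852·0.248^4.8704) = 0.7996 m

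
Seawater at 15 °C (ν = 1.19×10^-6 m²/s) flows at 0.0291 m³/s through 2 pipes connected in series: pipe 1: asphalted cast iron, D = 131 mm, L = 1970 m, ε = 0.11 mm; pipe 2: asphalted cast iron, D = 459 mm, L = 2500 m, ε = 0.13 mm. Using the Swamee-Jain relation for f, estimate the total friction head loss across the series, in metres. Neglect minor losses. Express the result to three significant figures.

H ≈ 72.7 m

Pipe 1: V = 2.159 m/s, Re = 2.38×10^5, ε/D = 8.40×10^-4, f = 0.02031, h_1 = f(L/D)V²/2g = 72.57 m
Pipe 2: V = 0.1759 m/s, Re = 6.78×10^4, ε/D = 2.83×10^-4, f = 0.02069, h_2 = f(L/D)V²/2g = 0.1776 m
Series → Q common, losses add: H = Σh = 72.75 m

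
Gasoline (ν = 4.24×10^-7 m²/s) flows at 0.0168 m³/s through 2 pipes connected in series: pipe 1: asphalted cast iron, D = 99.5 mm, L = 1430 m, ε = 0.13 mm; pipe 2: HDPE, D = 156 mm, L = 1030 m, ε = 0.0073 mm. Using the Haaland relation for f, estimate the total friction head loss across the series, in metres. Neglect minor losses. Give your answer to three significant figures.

H ≈ 77.1 m

Pipe 1: V = 2.161 m/s, Re = 5.07×10^5, ε/D = 0.00131, f = 0.02145, h_1 = f(L/D)V²/2g = 73.34 m
Pipe 2: V = 0.8790 m/s, Re = 3.23×10^5, ε/D = 4.68×10^-5, f = 0.01457, h_2 = f(L/D)V²/2g = 3.789 m
Series → Q common, losses add: H = Σh = 77.13 m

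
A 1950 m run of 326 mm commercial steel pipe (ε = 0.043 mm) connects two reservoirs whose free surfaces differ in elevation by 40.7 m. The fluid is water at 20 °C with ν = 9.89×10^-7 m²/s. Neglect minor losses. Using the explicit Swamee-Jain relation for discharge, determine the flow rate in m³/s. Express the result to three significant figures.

Q ≈ 0.259 m³/s

Swamee-Jain (Type II): Q = -0.965·√(gD⁵h_f/L)·ln[ε/(3.7D) + √(3.17ν²L/(gD³h_f))]
√(gD⁵h_f/L) = √(9.81·0.326⁵·40.7/1950) = 0.02746
ε/(3.7D) = 3.56×10^-5; √(3.17ν²L/(gD³h_f)) = 2.09×10^-5
Q = -0.965·0.02746·ln(5.656×10^-5) = 0.2591 m³/s
Check: V = 3.10 m/s, Re = 1.02×10^6, f = 0.01393, h_f = 40.9 m ≈ 40.7 m ✓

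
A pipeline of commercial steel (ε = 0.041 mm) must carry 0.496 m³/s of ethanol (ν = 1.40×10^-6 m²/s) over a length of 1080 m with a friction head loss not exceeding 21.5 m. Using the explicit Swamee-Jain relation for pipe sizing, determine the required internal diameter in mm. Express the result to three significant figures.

Swamee-Jain (Type III): D = 0.66·[ε^1.25·(LQ²/(gh_f))^4.75 + ν·Q^9.4·(L/(gh_f))^5.2]^0.04
LQ²/(gh_f) = 1.260; L/(gh_f) = 5.121
Term 1 = ε^1.25·(…)^4.75 = 9.82×10^-6; Term 2 = ν·Q^9.4·(…)^5.2 = 9.38×10^-6
D = 0.66·(9.82×10^-6 + 9.38×10^-6)^0.04 = 0.4274 m = 427 mm
Check: V = 3.46 m/s, Re = 1.06×10^6, f = 0.01339, h_f = 20.6 m ≈ 21.5 m ✓

D ≈ 427 mm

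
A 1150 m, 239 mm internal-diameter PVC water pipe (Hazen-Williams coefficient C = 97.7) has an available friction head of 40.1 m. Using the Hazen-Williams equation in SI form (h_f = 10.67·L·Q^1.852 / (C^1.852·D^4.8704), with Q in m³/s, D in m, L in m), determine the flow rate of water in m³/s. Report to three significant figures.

Rearranging: Q = [h_f·C^1.852·D^4.8704 / (10.67·L)]^(1/1.852)
Q = [40.1·97.7^1.852·0.239^4.8704 / (10.67·1150)]^0.540 = 0.1030 m³/s

Q ≈ 0.103 m³/s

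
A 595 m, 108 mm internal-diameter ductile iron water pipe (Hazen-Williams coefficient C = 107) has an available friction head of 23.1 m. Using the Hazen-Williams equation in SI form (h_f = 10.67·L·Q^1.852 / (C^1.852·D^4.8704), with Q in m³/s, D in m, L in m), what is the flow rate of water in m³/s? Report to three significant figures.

Rearranging: Q = [h_f·C^1.852·D^4.8704 / (10.67·L)]^(1/1.852)
Q = [23.1·107^1.852·0.108^4.8704 / (10.67·595)]^0.540 = 0.01481 m³/s

Q ≈ 0.0148 m³/s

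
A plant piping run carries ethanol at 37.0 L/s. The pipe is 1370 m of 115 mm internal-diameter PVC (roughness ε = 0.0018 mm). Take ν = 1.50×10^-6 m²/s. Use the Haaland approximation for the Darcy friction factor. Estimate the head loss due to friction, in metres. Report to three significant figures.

h_f ≈ 113 m

V = 4Q/(πD²) = 4·0.0370/(π·0.115²) = 3.562 m/s
Re = VD/ν = 3.562·0.115/1.50×10^-6 = 2.73×10^5 → turbulent
ε/D = 0.0018/115 = 1.57×10^-5
Haaland: f = 0.01472
h_f = f(L/D)V²/(2g) = 0.01472·(1370/0.115)·3.562²/(2·9.81) = 113.4 m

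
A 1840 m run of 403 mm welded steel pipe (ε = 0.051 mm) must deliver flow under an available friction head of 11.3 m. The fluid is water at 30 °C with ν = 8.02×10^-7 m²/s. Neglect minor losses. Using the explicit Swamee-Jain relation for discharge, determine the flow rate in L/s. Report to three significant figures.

Q ≈ 239 L/s

Swamee-Jain (Type II): Q = -0.965·√(gD⁵h_f/L)·ln[ε/(3.7D) + √(3.17ν²L/(gD³h_f))]
√(gD⁵h_f/L) = √(9.81·0.403⁵·11.3/1840) = 0.02531
ε/(3.7D) = 3.42×10^-5; √(3.17ν²L/(gD³h_f)) = 2.27×10^-5
Q = -0.965·0.02531·ln(5.694×10^-5) = 0.2387 m³/s
Check: V = 1.87 m/s, Re = 9.40×10^5, f = 0.01395, h_f = 11.4 m ≈ 11.3 m ✓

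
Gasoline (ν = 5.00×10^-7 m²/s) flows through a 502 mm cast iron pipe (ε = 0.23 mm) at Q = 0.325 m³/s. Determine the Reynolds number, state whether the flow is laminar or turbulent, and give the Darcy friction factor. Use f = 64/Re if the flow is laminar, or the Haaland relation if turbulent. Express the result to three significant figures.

V = 4Q/(πD²) = 1.642 m/s
Re = VD/ν = 1.642·0.502/5.00×10^-7 = 1.65×10^6
Re > 4000 → turbulent; ε/D = 4.58×10^-4
Haaland: f = 0.01670

Re ≈ 1.65×10^6; turbulent; f ≈ 0.0167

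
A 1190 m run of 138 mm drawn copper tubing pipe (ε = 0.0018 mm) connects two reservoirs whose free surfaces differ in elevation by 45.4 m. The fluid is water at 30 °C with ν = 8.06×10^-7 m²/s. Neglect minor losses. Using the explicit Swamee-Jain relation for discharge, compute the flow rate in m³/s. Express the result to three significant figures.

Q ≈ 0.0414 m³/s

Swamee-Jain (Type II): Q = -0.965·√(gD⁵h_f/L)·ln[ε/(3.7D) + √(3.17ν²L/(gD³h_f))]
√(gD⁵h_f/L) = √(9.81·0.138⁵·45.4/1190) = 0.004328
ε/(3.7D) = 3.53×10^-6; √(3.17ν²L/(gD³h_f)) = 4.58×10^-5
Q = -0.965·0.004328·ln(4.928×10^-5) = 0.04142 m³/s
Check: V = 2.77 m/s, Re = 4.74×10^5, f = 0.01342, h_f = 45.2 m ≈ 45.4 m ✓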